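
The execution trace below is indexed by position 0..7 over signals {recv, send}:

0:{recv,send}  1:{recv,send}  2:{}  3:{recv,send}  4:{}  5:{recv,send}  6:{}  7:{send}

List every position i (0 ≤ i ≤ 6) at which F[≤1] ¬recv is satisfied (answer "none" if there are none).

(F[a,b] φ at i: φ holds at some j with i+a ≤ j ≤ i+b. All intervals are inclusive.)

Evaluate at each i in [0,6]:
  i=0: ✗ (none in [0,1])
  i=1: ✓ (witness j=2)
  i=2: ✓ (witness j=2)
  i=3: ✓ (witness j=4)
  i=4: ✓ (witness j=4)
  i=5: ✓ (witness j=6)
  i=6: ✓ (witness j=6)

1, 2, 3, 4, 5, 6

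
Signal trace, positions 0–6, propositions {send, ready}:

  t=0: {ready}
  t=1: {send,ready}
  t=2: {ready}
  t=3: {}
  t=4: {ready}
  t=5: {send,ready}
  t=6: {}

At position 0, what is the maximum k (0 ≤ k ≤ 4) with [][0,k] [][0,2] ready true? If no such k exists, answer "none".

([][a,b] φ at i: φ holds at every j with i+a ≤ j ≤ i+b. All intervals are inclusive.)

[][0,2] ready must hold from j=0 onward; find where it first fails.
  j=0: holds
  j=1: fails
Holds on [0,0], so largest k = 0.

0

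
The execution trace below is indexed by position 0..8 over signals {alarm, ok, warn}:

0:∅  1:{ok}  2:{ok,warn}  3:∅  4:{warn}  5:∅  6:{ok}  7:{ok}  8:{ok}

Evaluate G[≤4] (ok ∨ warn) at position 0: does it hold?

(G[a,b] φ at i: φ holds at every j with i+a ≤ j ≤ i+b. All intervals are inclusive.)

Check (ok ∨ warn) at every j in [0,4]:
  j=0: false
  j=1: true
  j=2: true
  j=3: false
  j=4: true
Fails at j=0 → formula fails.

False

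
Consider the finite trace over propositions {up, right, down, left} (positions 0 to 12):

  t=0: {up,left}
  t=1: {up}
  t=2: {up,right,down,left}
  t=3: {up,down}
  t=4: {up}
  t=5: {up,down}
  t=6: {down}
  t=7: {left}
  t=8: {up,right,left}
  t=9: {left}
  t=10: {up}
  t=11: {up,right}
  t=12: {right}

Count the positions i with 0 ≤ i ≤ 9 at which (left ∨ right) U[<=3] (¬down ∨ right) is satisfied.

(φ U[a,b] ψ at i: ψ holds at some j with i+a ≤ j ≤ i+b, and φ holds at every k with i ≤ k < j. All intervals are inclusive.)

Evaluate at each i in [0,9]:
  i=0: ✓ (rhs at j=0)
  i=1: ✓ (rhs at j=1)
  i=2: ✓ (rhs at j=2)
  i=3: ✗ (lhs fails at k=3 before rhs at j=4)
  i=4: ✓ (rhs at j=4)
  i=5: ✗ (lhs fails at k=5 before rhs at j=7)
  i=6: ✗ (lhs fails at k=6 before rhs at j=7)
  i=7: ✓ (rhs at j=7)
  i=8: ✓ (rhs at j=8)
  i=9: ✓ (rhs at j=9)
Positions where it holds: {0, 1, 2, 4, 7, 8, 9} → 7.

7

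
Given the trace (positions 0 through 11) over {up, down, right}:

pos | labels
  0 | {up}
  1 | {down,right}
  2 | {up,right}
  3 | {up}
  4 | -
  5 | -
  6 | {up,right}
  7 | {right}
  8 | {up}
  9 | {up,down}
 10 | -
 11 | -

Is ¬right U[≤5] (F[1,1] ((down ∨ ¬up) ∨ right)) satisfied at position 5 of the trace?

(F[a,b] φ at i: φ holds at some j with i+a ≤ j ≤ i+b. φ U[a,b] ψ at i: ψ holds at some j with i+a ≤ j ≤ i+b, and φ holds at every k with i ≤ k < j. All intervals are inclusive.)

Yes

Need some j in [5,10] with F[1,1] ((down ∨ ¬up) ∨ right), and ¬right at every k in [5,j-1].
  j=5: F[1,1] ((down ∨ ¬up) ∨ right) holds; no prefix to check → satisfied.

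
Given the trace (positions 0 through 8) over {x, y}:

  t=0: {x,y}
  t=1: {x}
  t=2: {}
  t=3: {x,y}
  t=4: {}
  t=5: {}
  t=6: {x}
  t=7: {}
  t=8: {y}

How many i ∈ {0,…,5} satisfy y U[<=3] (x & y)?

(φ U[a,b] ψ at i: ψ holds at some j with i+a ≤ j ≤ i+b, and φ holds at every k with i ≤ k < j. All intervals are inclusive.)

2

Evaluate at each i in [0,5]:
  i=0: ✓ (rhs at j=0)
  i=1: ✗ (lhs fails at k=1 before rhs at j=3)
  i=2: ✗ (lhs fails at k=2 before rhs at j=3)
  i=3: ✓ (rhs at j=3)
  i=4: ✗ (no rhs in [4,7])
  i=5: ✗ (no rhs in [5,8])
Positions where it holds: {0, 3} → 2.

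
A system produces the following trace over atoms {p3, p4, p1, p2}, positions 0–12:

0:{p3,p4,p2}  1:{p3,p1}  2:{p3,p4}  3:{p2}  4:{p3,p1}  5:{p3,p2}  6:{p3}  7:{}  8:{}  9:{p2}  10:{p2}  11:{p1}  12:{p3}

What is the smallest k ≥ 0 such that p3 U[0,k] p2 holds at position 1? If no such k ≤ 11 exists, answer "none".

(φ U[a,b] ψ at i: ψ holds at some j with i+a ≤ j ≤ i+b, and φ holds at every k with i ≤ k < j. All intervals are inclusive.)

Need earliest j ≥ 1 with p2, and p3 at every k in [1,j-1].
  j=1: rhs fails.
  j=2: rhs fails.
  j=3: rhs holds; lhs holds on [1,2]. k = 2.

2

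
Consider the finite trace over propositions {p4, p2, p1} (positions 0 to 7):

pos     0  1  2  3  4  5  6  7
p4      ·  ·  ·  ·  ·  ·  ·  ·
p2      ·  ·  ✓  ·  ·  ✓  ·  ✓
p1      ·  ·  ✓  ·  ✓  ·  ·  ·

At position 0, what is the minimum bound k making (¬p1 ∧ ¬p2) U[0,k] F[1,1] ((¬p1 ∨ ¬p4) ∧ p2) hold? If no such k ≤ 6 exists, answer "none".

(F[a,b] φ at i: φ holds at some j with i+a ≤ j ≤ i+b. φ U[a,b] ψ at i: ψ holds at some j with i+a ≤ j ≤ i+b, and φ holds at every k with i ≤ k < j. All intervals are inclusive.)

Need earliest j ≥ 0 with F[1,1] ((¬p1 ∨ ¬p4) ∧ p2), and (¬p1 ∧ ¬p2) at every k in [0,j-1].
  j=0: rhs fails.
  j=1: rhs holds; lhs holds on [0,0]. k = 1.

1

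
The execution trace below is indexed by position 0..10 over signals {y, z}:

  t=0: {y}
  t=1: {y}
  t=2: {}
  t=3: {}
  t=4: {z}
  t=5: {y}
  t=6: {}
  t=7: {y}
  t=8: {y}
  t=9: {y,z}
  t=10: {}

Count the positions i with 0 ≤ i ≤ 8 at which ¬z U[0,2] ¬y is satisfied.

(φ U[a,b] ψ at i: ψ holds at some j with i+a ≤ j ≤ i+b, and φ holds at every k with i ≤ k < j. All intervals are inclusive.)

Evaluate at each i in [0,8]:
  i=0: ✓ (rhs at j=2; lhs holds on [0,1])
  i=1: ✓ (rhs at j=2; lhs holds on [1,1])
  i=2: ✓ (rhs at j=2)
  i=3: ✓ (rhs at j=3)
  i=4: ✓ (rhs at j=4)
  i=5: ✓ (rhs at j=6; lhs holds on [5,5])
  i=6: ✓ (rhs at j=6)
  i=7: ✗ (no rhs in [7,9])
  i=8: ✗ (lhs fails at k=9 before rhs at j=10)
Positions where it holds: {0, 1, 2, 3, 4, 5, 6} → 7.

7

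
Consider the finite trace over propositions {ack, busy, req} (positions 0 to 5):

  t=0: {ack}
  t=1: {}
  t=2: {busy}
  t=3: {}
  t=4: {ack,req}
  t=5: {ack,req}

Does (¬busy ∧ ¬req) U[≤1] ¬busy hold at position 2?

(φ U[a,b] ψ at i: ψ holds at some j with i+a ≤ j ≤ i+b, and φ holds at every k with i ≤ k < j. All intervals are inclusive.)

Need some j in [2,3] with ¬busy, and (¬busy ∧ ¬req) at every k in [2,j-1].
  j=2: ¬busy false.
  j=3: ¬busy holds, but (¬busy ∧ ¬req) fails at k=2 → not this j.
No j in the window works → until fails.

No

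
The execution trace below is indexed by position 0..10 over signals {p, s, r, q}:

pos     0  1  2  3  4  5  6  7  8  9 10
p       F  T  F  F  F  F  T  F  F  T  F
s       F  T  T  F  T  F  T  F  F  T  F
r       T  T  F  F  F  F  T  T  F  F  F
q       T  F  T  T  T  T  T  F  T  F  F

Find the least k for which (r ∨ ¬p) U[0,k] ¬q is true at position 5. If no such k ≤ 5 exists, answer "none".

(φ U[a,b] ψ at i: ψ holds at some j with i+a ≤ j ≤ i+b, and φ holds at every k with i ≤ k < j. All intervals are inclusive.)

2

Need earliest j ≥ 5 with ¬q, and (r ∨ ¬p) at every k in [5,j-1].
  j=5: rhs fails.
  j=6: rhs fails.
  j=7: rhs holds; lhs holds on [5,6]. k = 2.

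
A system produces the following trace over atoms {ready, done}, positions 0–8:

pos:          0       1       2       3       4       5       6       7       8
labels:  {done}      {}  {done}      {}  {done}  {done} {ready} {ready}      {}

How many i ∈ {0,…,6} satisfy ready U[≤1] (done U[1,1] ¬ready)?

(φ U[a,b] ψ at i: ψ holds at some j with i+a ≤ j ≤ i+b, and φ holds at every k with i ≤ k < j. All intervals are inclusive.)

3

Evaluate at each i in [0,6]:
  i=0: ✓ (rhs at j=0)
  i=1: ✗ (lhs fails at k=1 before rhs at j=2)
  i=2: ✓ (rhs at j=2)
  i=3: ✗ (lhs fails at k=3 before rhs at j=4)
  i=4: ✓ (rhs at j=4)
  i=5: ✗ (no rhs in [5,6])
  i=6: ✗ (no rhs in [6,7])
Positions where it holds: {0, 2, 4} → 3.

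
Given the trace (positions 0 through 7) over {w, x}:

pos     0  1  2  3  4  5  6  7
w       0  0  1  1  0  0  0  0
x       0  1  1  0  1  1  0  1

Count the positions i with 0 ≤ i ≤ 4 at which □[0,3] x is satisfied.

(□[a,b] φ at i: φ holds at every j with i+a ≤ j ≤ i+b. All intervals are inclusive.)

Evaluate at each i in [0,4]:
  i=0: ✗ (fails at j=0)
  i=1: ✗ (fails at j=3)
  i=2: ✗ (fails at j=3)
  i=3: ✗ (fails at j=3)
  i=4: ✗ (fails at j=6)
Positions where it holds: {} → 0.

0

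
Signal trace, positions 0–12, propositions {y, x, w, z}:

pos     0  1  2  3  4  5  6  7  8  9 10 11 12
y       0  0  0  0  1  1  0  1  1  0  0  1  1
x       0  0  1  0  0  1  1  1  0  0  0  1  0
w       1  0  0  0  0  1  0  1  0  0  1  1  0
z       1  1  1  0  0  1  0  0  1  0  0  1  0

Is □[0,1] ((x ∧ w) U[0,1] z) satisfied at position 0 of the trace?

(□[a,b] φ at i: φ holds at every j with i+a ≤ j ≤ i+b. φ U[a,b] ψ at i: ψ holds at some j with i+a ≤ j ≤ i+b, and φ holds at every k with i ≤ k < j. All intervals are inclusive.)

Check ((x ∧ w) U[0,1] z) at every j in [0,1]:
  j=0: holds
  j=1: holds
All positions satisfy it → formula holds.

Yes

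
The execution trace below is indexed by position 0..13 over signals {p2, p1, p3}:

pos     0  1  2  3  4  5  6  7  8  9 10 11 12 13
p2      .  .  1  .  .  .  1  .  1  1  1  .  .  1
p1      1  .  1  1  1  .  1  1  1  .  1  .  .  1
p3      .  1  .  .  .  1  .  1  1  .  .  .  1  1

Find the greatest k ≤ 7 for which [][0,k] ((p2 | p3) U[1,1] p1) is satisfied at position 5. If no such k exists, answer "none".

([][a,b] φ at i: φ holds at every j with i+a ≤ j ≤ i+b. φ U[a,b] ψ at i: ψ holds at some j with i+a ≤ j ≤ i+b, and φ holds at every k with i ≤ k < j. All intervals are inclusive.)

((p2 | p3) U[1,1] p1) must hold from j=5 onward; find where it first fails.
  j=5: holds
  j=6: holds
  j=7: holds
  j=8: fails
Holds on [5,7], so largest k = 2.

2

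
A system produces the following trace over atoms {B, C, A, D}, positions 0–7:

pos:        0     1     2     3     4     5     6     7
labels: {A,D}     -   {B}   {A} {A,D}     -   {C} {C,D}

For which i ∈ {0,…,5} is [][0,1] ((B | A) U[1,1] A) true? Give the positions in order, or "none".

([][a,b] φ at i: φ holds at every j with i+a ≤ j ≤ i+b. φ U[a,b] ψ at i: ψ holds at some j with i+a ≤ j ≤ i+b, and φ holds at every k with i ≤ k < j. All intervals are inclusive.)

Evaluate at each i in [0,5]:
  i=0: ✗ (fails at j=0)
  i=1: ✗ (fails at j=1)
  i=2: ✓ (all of [2,3])
  i=3: ✗ (fails at j=4)
  i=4: ✗ (fails at j=4)
  i=5: ✗ (fails at j=5)

2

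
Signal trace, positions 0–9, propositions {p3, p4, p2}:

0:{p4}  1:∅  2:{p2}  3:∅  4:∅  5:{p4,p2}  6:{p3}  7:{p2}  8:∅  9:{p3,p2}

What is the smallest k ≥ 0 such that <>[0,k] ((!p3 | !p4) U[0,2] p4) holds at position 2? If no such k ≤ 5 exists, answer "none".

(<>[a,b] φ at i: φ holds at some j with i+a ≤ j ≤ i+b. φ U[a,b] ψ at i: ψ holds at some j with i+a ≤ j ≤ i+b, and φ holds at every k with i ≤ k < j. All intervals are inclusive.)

1

Scan j = 2,3,… for ((!p3 | !p4) U[0,2] p4):
  j=2: fails
  j=3: holds
First hit at j=3, so smallest k = 3-2 = 1.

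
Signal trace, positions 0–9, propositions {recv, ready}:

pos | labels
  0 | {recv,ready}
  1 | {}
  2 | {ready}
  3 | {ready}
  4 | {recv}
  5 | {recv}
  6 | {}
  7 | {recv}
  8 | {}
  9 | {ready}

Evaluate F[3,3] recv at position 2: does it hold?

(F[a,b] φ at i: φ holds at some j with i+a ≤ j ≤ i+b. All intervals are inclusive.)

Check recv at each j in [5,5]:
  j=5: true
Found at j=5 → formula holds.

True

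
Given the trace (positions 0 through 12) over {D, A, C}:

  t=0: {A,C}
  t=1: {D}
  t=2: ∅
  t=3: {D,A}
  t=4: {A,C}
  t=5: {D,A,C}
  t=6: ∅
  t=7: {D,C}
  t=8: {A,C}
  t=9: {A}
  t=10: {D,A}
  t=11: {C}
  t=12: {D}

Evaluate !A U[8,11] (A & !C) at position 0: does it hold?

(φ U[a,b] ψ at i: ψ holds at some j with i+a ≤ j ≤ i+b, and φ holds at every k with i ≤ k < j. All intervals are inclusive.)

Need some j in [8,11] with (A & !C), and !A at every k in [0,j-1].
  j=8: (A & !C) false.
  j=9: (A & !C) holds, but !A fails at k=0 → not this j.
  j=10: (A & !C) holds, but !A fails at k=0 → not this j.
  j=11: (A & !C) false.
No j in the window works → until fails.

No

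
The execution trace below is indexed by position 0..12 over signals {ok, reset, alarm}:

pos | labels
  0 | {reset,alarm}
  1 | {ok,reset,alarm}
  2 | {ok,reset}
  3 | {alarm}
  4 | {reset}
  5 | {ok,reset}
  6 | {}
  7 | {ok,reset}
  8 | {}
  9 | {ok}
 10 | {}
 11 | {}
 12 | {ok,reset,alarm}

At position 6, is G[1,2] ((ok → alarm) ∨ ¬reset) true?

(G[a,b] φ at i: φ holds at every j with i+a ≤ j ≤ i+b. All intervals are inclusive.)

Check ((ok → alarm) ∨ ¬reset) at every j in [7,8]:
  j=7: false
  j=8: true
Fails at j=7 → formula fails.

No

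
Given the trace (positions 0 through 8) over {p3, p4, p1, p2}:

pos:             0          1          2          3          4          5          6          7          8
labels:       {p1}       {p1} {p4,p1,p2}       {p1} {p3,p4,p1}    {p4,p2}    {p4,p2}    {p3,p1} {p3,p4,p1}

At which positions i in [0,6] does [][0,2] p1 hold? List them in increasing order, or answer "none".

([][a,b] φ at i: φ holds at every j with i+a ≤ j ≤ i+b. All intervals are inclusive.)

Evaluate at each i in [0,6]:
  i=0: ✓ (all of [0,2])
  i=1: ✓ (all of [1,3])
  i=2: ✓ (all of [2,4])
  i=3: ✗ (fails at j=5)
  i=4: ✗ (fails at j=5)
  i=5: ✗ (fails at j=5)
  i=6: ✗ (fails at j=6)

0, 1, 2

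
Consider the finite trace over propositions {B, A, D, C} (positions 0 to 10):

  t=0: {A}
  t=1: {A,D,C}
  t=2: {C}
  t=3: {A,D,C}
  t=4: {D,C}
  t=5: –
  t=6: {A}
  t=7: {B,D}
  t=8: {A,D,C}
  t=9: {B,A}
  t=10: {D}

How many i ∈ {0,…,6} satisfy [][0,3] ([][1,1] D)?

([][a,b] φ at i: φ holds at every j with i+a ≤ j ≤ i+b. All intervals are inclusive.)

0

Evaluate at each i in [0,6]:
  i=0: ✗ (fails at j=1)
  i=1: ✗ (fails at j=1)
  i=2: ✗ (fails at j=4)
  i=3: ✗ (fails at j=4)
  i=4: ✗ (fails at j=4)
  i=5: ✗ (fails at j=5)
  i=6: ✗ (fails at j=8)
Positions where it holds: {} → 0.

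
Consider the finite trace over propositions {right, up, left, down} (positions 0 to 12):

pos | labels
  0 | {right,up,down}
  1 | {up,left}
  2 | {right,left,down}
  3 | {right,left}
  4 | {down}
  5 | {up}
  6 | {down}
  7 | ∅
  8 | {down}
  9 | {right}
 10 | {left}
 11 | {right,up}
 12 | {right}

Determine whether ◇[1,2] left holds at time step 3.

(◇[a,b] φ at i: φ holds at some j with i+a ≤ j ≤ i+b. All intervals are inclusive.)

Does not hold

Check left at each j in [4,5]:
  j=4: false
  j=5: false
No position in the window satisfies it → formula fails.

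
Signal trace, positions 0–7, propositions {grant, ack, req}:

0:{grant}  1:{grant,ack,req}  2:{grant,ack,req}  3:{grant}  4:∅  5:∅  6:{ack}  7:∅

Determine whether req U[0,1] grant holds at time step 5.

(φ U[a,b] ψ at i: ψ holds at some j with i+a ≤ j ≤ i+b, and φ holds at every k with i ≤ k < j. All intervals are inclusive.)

False

Need some j in [5,6] with grant, and req at every k in [5,j-1].
  j=5: grant false.
  j=6: grant false.
No j in the window works → until fails.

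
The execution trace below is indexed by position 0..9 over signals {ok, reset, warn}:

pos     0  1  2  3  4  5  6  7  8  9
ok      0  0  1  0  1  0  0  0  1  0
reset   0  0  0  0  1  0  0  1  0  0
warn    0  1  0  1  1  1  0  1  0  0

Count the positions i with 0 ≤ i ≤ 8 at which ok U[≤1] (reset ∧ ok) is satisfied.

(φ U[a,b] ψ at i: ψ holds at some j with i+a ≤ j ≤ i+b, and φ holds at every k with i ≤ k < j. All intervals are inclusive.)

Evaluate at each i in [0,8]:
  i=0: ✗ (no rhs in [0,1])
  i=1: ✗ (no rhs in [1,2])
  i=2: ✗ (no rhs in [2,3])
  i=3: ✗ (lhs fails at k=3 before rhs at j=4)
  i=4: ✓ (rhs at j=4)
  i=5: ✗ (no rhs in [5,6])
  i=6: ✗ (no rhs in [6,7])
  i=7: ✗ (no rhs in [7,8])
  i=8: ✗ (no rhs in [8,9])
Positions where it holds: {4} → 1.

1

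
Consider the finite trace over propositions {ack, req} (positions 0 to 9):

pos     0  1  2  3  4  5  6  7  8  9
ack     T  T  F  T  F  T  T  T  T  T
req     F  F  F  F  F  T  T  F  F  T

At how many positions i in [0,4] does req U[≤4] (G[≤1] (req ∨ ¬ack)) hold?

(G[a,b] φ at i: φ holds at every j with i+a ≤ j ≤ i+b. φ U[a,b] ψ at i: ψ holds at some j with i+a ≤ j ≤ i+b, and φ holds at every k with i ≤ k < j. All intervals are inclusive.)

1

Evaluate at each i in [0,4]:
  i=0: ✗ (lhs fails at k=0 before rhs at j=4)
  i=1: ✗ (lhs fails at k=1 before rhs at j=4)
  i=2: ✗ (lhs fails at k=2 before rhs at j=4)
  i=3: ✗ (lhs fails at k=3 before rhs at j=4)
  i=4: ✓ (rhs at j=4)
Positions where it holds: {4} → 1.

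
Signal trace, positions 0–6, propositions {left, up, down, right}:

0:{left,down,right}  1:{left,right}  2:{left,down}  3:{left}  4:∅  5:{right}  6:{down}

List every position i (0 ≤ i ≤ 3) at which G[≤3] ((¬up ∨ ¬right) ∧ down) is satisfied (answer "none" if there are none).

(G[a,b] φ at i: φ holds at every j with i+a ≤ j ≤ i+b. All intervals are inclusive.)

none

Evaluate at each i in [0,3]:
  i=0: ✗ (fails at j=1)
  i=1: ✗ (fails at j=1)
  i=2: ✗ (fails at j=3)
  i=3: ✗ (fails at j=3)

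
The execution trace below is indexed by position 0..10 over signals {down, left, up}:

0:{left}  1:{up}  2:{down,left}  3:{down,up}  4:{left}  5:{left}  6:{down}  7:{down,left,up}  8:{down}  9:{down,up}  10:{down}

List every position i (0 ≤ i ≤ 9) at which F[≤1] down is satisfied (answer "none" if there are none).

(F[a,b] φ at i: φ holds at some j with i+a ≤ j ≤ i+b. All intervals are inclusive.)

1, 2, 3, 5, 6, 7, 8, 9

Evaluate at each i in [0,9]:
  i=0: ✗ (none in [0,1])
  i=1: ✓ (witness j=2)
  i=2: ✓ (witness j=2)
  i=3: ✓ (witness j=3)
  i=4: ✗ (none in [4,5])
  i=5: ✓ (witness j=6)
  i=6: ✓ (witness j=6)
  i=7: ✓ (witness j=7)
  i=8: ✓ (witness j=8)
  i=9: ✓ (witness j=9)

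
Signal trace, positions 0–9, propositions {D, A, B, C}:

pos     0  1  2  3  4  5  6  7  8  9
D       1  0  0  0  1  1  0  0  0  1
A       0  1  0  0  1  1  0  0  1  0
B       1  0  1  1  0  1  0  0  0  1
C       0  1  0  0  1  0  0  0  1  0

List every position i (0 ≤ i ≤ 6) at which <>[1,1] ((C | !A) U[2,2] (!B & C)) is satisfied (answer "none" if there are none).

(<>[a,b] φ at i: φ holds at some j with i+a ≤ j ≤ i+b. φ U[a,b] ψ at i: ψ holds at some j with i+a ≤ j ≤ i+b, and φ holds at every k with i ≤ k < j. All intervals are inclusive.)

1, 5

Evaluate at each i in [0,6]:
  i=0: ✗ (none in [1,1])
  i=1: ✓ (witness j=2)
  i=2: ✗ (none in [3,3])
  i=3: ✗ (none in [4,4])
  i=4: ✗ (none in [5,5])
  i=5: ✓ (witness j=6)
  i=6: ✗ (none in [7,7])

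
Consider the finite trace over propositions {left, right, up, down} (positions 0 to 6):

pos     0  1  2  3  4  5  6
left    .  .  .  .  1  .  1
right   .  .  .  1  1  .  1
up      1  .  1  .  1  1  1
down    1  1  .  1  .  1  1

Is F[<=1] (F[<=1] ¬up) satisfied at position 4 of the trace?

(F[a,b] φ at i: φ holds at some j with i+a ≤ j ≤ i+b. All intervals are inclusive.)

Check F[<=1] ¬up at each j in [4,5]:
  j=4: fails (none in [4,5])
  j=5: fails (none in [5,6])
No position in the window satisfies it → formula fails.

Does not hold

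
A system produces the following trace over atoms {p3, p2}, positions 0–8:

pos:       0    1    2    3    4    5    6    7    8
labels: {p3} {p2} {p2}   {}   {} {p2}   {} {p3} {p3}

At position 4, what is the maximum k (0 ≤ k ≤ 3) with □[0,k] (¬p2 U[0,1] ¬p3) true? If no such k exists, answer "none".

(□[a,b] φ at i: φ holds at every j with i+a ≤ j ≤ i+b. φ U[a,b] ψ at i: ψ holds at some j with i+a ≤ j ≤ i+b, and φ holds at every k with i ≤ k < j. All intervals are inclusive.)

(¬p2 U[0,1] ¬p3) must hold from j=4 onward; find where it first fails.
  j=4: holds
  j=5: holds
  j=6: holds
  j=7: fails
Holds on [4,6], so largest k = 2.

2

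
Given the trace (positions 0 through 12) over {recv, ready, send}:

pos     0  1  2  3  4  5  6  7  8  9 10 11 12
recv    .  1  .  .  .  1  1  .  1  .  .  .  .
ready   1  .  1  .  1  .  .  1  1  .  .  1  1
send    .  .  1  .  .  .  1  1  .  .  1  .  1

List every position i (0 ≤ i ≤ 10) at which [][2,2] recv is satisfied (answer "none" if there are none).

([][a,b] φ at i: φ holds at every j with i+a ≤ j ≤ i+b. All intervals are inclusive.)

3, 4, 6

Evaluate at each i in [0,10]:
  i=0: ✗ (fails at j=2)
  i=1: ✗ (fails at j=3)
  i=2: ✗ (fails at j=4)
  i=3: ✓ (all of [5,5])
  i=4: ✓ (all of [6,6])
  i=5: ✗ (fails at j=7)
  i=6: ✓ (all of [8,8])
  i=7: ✗ (fails at j=9)
  i=8: ✗ (fails at j=10)
  i=9: ✗ (fails at j=11)
  i=10: ✗ (fails at j=12)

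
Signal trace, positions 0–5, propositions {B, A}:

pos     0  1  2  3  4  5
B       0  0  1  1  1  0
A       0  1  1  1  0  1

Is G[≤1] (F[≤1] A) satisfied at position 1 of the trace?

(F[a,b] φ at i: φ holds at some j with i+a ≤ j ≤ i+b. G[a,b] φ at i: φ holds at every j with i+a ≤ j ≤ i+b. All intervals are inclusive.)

Check F[≤1] A at every j in [1,2]:
  j=1: holds (witness at 1)
  j=2: holds (witness at 2)
All positions satisfy it → formula holds.

True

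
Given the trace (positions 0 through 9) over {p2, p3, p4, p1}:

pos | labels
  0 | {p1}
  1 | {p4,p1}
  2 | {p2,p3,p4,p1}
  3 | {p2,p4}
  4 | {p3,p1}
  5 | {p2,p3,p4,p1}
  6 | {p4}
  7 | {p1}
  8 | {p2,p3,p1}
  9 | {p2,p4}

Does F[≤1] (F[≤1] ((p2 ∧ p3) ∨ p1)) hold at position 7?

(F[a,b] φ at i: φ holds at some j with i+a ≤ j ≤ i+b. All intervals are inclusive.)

Holds

Check F[≤1] ((p2 ∧ p3) ∨ p1) at each j in [7,8]:
  j=7: holds (witness at 7)
  j=8: holds (witness at 8)
Found at j=7 → formula holds.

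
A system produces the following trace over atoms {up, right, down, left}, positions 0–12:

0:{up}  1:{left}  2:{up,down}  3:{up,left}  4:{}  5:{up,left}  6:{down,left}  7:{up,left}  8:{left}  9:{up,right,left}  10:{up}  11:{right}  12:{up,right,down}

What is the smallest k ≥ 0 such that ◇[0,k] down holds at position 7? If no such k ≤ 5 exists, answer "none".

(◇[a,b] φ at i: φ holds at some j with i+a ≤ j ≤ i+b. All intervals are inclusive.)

Scan j = 7,8,… for down:
  j=7: fails
  j=8: fails
  j=9: fails
  j=10: fails
  j=11: fails
  j=12: holds
First hit at j=12, so smallest k = 12-7 = 5.

5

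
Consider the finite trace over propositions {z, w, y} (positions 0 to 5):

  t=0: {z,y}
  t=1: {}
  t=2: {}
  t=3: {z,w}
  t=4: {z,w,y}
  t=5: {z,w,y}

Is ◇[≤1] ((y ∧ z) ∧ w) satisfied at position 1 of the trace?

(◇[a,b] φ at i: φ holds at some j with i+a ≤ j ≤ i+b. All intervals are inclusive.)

Check ((y ∧ z) ∧ w) at each j in [1,2]:
  j=1: false
  j=2: false
No position in the window satisfies it → formula fails.

No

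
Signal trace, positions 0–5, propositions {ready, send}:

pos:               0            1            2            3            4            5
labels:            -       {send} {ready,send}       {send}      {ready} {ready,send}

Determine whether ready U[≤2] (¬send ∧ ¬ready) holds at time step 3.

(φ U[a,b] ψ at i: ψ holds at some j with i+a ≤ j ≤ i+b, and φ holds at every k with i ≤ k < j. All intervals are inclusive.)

No

Need some j in [3,5] with (¬send ∧ ¬ready), and ready at every k in [3,j-1].
  j=3: (¬send ∧ ¬ready) false.
  j=4: (¬send ∧ ¬ready) false.
  j=5: (¬send ∧ ¬ready) false.
No j in the window works → until fails.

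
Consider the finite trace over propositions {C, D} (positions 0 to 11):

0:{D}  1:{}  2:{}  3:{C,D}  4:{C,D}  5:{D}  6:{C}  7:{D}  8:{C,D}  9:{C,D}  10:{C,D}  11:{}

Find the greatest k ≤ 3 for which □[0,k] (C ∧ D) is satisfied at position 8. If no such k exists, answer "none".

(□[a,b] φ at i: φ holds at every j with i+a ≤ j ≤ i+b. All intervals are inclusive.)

2

(C ∧ D) must hold from j=8 onward; find where it first fails.
  j=8: holds
  j=9: holds
  j=10: holds
  j=11: fails
Holds on [8,10], so largest k = 2.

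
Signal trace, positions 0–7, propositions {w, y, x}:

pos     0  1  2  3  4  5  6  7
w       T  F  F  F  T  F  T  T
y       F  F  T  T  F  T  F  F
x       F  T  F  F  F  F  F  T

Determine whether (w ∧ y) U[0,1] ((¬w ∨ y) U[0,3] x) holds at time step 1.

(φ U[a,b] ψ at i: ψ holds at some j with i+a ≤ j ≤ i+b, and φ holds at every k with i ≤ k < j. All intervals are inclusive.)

Holds

Need some j in [1,2] with ((¬w ∨ y) U[0,3] x), and (w ∧ y) at every k in [1,j-1].
  j=1: ((¬w ∨ y) U[0,3] x) holds; no prefix to check → satisfied.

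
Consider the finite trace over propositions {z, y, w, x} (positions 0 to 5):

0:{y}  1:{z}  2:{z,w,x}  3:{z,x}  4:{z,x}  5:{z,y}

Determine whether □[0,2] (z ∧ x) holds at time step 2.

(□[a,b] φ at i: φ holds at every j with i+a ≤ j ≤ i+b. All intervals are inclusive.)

True

Check (z ∧ x) at every j in [2,4]:
  j=2: true
  j=3: true
  j=4: true
All positions satisfy it → formula holds.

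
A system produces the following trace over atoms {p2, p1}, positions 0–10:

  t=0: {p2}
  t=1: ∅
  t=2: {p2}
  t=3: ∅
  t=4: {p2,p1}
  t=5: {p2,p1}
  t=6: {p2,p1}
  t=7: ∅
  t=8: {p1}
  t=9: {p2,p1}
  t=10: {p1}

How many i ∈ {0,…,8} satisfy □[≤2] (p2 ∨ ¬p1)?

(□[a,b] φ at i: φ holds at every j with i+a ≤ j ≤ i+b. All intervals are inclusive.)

Evaluate at each i in [0,8]:
  i=0: ✓ (all of [0,2])
  i=1: ✓ (all of [1,3])
  i=2: ✓ (all of [2,4])
  i=3: ✓ (all of [3,5])
  i=4: ✓ (all of [4,6])
  i=5: ✓ (all of [5,7])
  i=6: ✗ (fails at j=8)
  i=7: ✗ (fails at j=8)
  i=8: ✗ (fails at j=8)
Positions where it holds: {0, 1, 2, 3, 4, 5} → 6.

6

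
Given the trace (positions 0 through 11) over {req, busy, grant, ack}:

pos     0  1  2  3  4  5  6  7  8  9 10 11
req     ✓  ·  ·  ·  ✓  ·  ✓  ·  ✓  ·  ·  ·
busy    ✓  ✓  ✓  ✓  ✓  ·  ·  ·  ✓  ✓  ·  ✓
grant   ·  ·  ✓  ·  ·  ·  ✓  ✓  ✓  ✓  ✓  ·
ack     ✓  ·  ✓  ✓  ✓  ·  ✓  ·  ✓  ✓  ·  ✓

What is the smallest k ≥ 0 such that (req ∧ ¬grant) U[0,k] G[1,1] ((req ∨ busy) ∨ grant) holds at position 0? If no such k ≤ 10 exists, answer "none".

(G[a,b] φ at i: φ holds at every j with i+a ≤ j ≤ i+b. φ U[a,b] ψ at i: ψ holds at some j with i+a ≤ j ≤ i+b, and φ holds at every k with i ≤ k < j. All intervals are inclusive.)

Need earliest j ≥ 0 with G[1,1] ((req ∨ busy) ∨ grant), and (req ∧ ¬grant) at every k in [0,j-1].
  j=0: rhs holds (empty prefix). k = 0.

0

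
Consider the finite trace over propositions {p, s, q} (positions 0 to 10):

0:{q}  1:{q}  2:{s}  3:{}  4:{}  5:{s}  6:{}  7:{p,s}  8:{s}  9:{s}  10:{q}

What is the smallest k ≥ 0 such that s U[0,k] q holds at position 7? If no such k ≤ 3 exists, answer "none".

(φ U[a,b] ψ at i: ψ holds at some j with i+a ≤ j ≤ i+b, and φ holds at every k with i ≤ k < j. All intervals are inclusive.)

Need earliest j ≥ 7 with q, and s at every k in [7,j-1].
  j=7: rhs fails.
  j=8: rhs fails.
  j=9: rhs fails.
  j=10: rhs holds; lhs holds on [7,9]. k = 3.

3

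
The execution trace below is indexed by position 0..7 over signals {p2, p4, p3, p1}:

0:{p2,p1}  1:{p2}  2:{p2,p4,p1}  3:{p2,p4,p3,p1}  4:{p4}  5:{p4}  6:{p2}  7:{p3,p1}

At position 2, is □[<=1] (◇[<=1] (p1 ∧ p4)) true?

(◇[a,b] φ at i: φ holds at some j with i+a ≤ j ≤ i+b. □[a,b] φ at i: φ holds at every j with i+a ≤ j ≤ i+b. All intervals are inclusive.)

Check ◇[<=1] (p1 ∧ p4) at every j in [2,3]:
  j=2: holds (witness at 2)
  j=3: holds (witness at 3)
All positions satisfy it → formula holds.

True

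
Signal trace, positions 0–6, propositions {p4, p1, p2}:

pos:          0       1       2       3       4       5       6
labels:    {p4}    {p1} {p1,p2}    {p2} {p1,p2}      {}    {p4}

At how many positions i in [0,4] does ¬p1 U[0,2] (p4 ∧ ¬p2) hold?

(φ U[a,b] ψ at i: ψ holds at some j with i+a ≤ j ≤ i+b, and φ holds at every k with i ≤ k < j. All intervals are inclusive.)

Evaluate at each i in [0,4]:
  i=0: ✓ (rhs at j=0)
  i=1: ✗ (no rhs in [1,3])
  i=2: ✗ (no rhs in [2,4])
  i=3: ✗ (no rhs in [3,5])
  i=4: ✗ (lhs fails at k=4 before rhs at j=6)
Positions where it holds: {0} → 1.

1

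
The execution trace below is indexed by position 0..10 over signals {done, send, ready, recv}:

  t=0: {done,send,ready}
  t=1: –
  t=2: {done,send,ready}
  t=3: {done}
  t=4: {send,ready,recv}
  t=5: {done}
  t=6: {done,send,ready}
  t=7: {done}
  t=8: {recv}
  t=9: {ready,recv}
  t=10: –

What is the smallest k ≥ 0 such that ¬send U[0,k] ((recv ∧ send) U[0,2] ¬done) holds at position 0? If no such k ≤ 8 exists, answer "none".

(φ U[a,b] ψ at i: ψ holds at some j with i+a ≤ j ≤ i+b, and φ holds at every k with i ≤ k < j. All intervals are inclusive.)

none

Need earliest j ≥ 0 with ((recv ∧ send) U[0,2] ¬done), and ¬send at every k in [0,j-1].
  j=0: rhs fails.
  j=1: rhs holds but lhs fails at k=0.
  j=2: rhs fails.
  j=3: rhs fails.
  j=4: rhs holds but lhs fails at k=0.
  j=5: rhs fails.
  j=6: rhs fails.
  j=7: rhs fails.
  j=8: rhs holds but lhs fails at k=0.
No witness within the range → none.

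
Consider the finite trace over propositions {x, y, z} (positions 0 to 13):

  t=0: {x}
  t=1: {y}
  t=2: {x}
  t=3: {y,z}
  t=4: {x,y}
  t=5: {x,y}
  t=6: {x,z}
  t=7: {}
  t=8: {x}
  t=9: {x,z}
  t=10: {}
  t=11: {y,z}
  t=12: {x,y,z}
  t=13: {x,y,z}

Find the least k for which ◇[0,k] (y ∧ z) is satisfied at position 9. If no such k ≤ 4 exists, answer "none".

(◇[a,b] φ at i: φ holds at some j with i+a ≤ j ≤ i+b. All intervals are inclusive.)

2

Scan j = 9,10,… for (y ∧ z):
  j=9: fails
  j=10: fails
  j=11: holds
First hit at j=11, so smallest k = 11-9 = 2.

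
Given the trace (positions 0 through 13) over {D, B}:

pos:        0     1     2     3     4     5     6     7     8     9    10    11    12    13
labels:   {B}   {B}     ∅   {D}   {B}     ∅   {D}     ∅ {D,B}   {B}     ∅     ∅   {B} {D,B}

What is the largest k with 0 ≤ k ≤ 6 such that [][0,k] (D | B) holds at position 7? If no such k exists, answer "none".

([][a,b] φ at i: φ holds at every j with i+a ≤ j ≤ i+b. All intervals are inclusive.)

(D | B) must hold from j=7 onward; find where it first fails.
  j=7: fails → no k works.

none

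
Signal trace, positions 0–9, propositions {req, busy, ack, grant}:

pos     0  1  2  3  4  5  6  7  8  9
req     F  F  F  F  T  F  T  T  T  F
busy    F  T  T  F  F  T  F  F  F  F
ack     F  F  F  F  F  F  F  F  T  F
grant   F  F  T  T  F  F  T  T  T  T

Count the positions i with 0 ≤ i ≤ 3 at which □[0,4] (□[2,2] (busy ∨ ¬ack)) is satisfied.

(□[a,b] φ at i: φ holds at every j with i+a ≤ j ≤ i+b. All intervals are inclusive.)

Evaluate at each i in [0,3]:
  i=0: ✓ (all of [0,4])
  i=1: ✓ (all of [1,5])
  i=2: ✗ (fails at j=6)
  i=3: ✗ (fails at j=6)
Positions where it holds: {0, 1} → 2.

2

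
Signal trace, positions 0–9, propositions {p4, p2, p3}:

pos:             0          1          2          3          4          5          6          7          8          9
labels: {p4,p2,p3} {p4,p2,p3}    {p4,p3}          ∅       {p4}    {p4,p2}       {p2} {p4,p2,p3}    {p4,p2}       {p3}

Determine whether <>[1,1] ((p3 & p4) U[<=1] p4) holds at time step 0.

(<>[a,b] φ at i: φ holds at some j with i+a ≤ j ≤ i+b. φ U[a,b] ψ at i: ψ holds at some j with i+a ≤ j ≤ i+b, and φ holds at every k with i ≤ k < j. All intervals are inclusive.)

Check ((p3 & p4) U[<=1] p4) at each j in [1,1]:
  j=1: holds
Found at j=1 → formula holds.

Holds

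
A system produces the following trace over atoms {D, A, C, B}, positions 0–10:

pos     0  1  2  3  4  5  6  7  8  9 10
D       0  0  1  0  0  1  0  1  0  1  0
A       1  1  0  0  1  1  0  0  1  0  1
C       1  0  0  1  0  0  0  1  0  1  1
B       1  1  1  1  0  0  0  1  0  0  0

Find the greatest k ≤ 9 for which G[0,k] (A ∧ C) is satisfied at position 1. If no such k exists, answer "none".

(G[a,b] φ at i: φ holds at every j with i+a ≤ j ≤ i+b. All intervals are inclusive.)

(A ∧ C) must hold from j=1 onward; find where it first fails.
  j=1: fails → no k works.

none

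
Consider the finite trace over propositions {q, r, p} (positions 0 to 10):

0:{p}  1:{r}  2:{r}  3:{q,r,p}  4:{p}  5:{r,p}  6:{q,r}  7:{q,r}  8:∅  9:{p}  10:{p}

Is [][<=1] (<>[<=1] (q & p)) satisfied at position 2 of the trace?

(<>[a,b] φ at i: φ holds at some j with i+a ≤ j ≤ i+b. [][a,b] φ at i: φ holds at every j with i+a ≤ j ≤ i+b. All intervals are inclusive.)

True

Check <>[<=1] (q & p) at every j in [2,3]:
  j=2: holds (witness at 3)
  j=3: holds (witness at 3)
All positions satisfy it → formula holds.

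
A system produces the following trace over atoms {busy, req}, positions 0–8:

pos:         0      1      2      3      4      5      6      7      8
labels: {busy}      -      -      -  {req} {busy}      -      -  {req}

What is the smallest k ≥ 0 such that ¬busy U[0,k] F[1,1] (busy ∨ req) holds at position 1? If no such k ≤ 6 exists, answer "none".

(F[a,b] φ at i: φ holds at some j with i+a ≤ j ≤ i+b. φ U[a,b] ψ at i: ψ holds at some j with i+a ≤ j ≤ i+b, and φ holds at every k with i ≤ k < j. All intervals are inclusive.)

Need earliest j ≥ 1 with F[1,1] (busy ∨ req), and ¬busy at every k in [1,j-1].
  j=1: rhs fails.
  j=2: rhs fails.
  j=3: rhs holds; lhs holds on [1,2]. k = 2.

2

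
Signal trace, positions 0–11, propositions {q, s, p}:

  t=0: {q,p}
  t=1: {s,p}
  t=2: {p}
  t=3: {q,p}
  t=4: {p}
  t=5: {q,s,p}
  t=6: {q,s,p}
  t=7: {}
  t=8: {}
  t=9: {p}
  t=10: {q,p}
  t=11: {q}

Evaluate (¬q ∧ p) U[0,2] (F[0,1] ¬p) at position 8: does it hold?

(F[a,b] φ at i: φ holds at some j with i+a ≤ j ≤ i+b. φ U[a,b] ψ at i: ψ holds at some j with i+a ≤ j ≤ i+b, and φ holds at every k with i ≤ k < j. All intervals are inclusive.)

Need some j in [8,10] with F[0,1] ¬p, and (¬q ∧ p) at every k in [8,j-1].
  j=8: F[0,1] ¬p holds; no prefix to check → satisfied.

True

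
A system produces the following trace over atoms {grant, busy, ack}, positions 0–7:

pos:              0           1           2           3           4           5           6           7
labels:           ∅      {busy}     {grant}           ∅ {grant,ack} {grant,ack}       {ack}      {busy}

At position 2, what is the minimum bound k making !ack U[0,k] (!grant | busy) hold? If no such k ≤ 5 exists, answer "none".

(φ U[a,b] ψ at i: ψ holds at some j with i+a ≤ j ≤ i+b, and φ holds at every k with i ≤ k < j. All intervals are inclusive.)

1

Need earliest j ≥ 2 with (!grant | busy), and !ack at every k in [2,j-1].
  j=2: rhs fails.
  j=3: rhs holds; lhs holds on [2,2]. k = 1.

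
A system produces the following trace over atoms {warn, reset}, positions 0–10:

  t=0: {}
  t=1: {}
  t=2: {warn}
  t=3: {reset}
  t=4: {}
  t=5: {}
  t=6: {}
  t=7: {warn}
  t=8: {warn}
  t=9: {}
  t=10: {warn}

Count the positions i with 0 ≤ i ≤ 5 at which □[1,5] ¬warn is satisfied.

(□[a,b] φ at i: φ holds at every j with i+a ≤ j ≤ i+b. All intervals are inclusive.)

Evaluate at each i in [0,5]:
  i=0: ✗ (fails at j=2)
  i=1: ✗ (fails at j=2)
  i=2: ✗ (fails at j=7)
  i=3: ✗ (fails at j=7)
  i=4: ✗ (fails at j=7)
  i=5: ✗ (fails at j=7)
Positions where it holds: {} → 0.

0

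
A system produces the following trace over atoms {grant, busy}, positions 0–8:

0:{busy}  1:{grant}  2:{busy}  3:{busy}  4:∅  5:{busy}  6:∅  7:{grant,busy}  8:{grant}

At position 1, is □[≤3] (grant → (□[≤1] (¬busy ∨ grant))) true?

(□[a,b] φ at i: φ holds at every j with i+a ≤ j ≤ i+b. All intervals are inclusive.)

Check (grant → (□[≤1] (¬busy ∨ grant))) at every j in [1,4]:
  j=1: antecedent true; consequent fails at 2 → ✗
  j=2: antecedent false → ✓
  j=3: antecedent false → ✓
  j=4: antecedent false → ✓
Fails at j=1 → formula fails.

False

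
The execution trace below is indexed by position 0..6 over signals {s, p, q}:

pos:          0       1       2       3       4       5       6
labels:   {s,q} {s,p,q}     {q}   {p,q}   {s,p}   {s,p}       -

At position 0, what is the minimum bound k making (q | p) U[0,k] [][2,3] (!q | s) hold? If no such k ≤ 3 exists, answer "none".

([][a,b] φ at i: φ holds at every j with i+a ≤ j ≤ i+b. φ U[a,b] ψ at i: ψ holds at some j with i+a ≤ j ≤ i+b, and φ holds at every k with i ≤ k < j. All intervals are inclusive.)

2

Need earliest j ≥ 0 with [][2,3] (!q | s), and (q | p) at every k in [0,j-1].
  j=0: rhs fails.
  j=1: rhs fails.
  j=2: rhs holds; lhs holds on [0,1]. k = 2.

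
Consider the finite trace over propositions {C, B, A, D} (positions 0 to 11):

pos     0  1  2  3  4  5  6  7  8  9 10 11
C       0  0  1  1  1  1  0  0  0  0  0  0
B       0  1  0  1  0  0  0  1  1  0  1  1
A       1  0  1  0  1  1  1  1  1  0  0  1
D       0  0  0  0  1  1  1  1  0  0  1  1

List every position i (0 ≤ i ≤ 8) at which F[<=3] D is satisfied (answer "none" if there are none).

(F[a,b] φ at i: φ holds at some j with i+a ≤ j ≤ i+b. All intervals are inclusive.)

1, 2, 3, 4, 5, 6, 7, 8

Evaluate at each i in [0,8]:
  i=0: ✗ (none in [0,3])
  i=1: ✓ (witness j=4)
  i=2: ✓ (witness j=4)
  i=3: ✓ (witness j=4)
  i=4: ✓ (witness j=4)
  i=5: ✓ (witness j=5)
  i=6: ✓ (witness j=6)
  i=7: ✓ (witness j=7)
  i=8: ✓ (witness j=10)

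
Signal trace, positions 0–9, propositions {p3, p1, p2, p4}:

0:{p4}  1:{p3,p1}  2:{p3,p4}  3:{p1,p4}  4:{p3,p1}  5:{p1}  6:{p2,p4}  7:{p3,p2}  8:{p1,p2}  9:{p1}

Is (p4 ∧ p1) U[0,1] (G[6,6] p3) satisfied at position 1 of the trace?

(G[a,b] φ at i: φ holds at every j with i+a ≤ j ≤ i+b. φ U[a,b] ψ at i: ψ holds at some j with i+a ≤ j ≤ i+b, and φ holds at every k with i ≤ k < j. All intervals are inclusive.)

Need some j in [1,2] with G[6,6] p3, and (p4 ∧ p1) at every k in [1,j-1].
  j=1: G[6,6] p3 holds; no prefix to check → satisfied.

Yes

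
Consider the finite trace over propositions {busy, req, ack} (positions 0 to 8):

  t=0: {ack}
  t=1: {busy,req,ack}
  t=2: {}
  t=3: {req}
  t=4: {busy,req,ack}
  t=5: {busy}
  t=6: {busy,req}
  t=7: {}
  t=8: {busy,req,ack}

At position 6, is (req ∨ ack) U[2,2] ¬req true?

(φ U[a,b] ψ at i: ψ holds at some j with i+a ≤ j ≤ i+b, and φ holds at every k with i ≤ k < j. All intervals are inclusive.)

Need some j in [8,8] with ¬req, and (req ∨ ack) at every k in [6,j-1].
  j=8: ¬req false.
No j in the window works → until fails.

Does not hold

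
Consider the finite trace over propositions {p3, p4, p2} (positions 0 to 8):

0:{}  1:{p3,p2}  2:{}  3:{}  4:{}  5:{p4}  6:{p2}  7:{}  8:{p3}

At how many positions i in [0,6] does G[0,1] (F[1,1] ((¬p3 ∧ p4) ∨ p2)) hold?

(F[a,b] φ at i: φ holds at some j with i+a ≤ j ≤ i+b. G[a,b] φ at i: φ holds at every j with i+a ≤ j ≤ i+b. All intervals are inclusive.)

Evaluate at each i in [0,6]:
  i=0: ✗ (fails at j=1)
  i=1: ✗ (fails at j=1)
  i=2: ✗ (fails at j=2)
  i=3: ✗ (fails at j=3)
  i=4: ✓ (all of [4,5])
  i=5: ✗ (fails at j=6)
  i=6: ✗ (fails at j=6)
Positions where it holds: {4} → 1.

1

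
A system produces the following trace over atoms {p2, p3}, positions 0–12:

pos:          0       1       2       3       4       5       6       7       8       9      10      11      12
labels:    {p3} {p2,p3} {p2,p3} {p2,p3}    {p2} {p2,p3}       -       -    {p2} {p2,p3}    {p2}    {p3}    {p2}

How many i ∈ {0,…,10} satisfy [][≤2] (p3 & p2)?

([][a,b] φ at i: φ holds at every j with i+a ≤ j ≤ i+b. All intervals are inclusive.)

1

Evaluate at each i in [0,10]:
  i=0: ✗ (fails at j=0)
  i=1: ✓ (all of [1,3])
  i=2: ✗ (fails at j=4)
  i=3: ✗ (fails at j=4)
  i=4: ✗ (fails at j=4)
  i=5: ✗ (fails at j=6)
  i=6: ✗ (fails at j=6)
  i=7: ✗ (fails at j=7)
  i=8: ✗ (fails at j=8)
  i=9: ✗ (fails at j=10)
  i=10: ✗ (fails at j=10)
Positions where it holds: {1} → 1.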